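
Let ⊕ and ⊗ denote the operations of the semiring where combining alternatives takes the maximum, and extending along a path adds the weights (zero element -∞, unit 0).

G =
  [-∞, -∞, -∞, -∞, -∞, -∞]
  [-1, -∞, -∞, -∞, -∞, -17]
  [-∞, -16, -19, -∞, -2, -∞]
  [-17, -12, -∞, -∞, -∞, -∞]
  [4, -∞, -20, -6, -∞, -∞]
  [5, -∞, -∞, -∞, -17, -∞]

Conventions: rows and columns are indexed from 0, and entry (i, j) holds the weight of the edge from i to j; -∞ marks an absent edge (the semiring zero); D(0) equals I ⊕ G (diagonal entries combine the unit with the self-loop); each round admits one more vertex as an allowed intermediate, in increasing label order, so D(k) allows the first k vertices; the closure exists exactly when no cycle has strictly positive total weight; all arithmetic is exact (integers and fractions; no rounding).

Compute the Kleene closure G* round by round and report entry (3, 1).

D(0):
  [0, -∞, -∞, -∞, -∞, -∞]
  [-1, 0, -∞, -∞, -∞, -17]
  [-∞, -16, 0, -∞, -2, -∞]
  [-17, -12, -∞, 0, -∞, -∞]
  [4, -∞, -20, -6, 0, -∞]
  [5, -∞, -∞, -∞, -17, 0]
D(1):
  [0, -∞, -∞, -∞, -∞, -∞]
  [-1, 0, -∞, -∞, -∞, -17]
  [-∞, -16, 0, -∞, -2, -∞]
  [-17, -12, -∞, 0, -∞, -∞]
  [4, -∞, -20, -6, 0, -∞]
  [5, -∞, -∞, -∞, -17, 0]
D(2):
  [0, -∞, -∞, -∞, -∞, -∞]
  [-1, 0, -∞, -∞, -∞, -17]
  [-17, -16, 0, -∞, -2, -33]
  [-13, -12, -∞, 0, -∞, -29]
  [4, -∞, -20, -6, 0, -∞]
  [5, -∞, -∞, -∞, -17, 0]
D(3):
  [0, -∞, -∞, -∞, -∞, -∞]
  [-1, 0, -∞, -∞, -∞, -17]
  [-17, -16, 0, -∞, -2, -33]
  [-13, -12, -∞, 0, -∞, -29]
  [4, -36, -20, -6, 0, -53]
  [5, -∞, -∞, -∞, -17, 0]
D(4):
  [0, -∞, -∞, -∞, -∞, -∞]
  [-1, 0, -∞, -∞, -∞, -17]
  [-17, -16, 0, -∞, -2, -33]
  [-13, -12, -∞, 0, -∞, -29]
  [4, -18, -20, -6, 0, -35]
  [5, -∞, -∞, -∞, -17, 0]
D(5):
  [0, -∞, -∞, -∞, -∞, -∞]
  [-1, 0, -∞, -∞, -∞, -17]
  [2, -16, 0, -8, -2, -33]
  [-13, -12, -∞, 0, -∞, -29]
  [4, -18, -20, -6, 0, -35]
  [5, -35, -37, -23, -17, 0]
D(6):
  [0, -∞, -∞, -∞, -∞, -∞]
  [-1, 0, -54, -40, -34, -17]
  [2, -16, 0, -8, -2, -33]
  [-13, -12, -66, 0, -46, -29]
  [4, -18, -20, -6, 0, -35]
  [5, -35, -37, -23, -17, 0]
Answer: G*[3][1] = -12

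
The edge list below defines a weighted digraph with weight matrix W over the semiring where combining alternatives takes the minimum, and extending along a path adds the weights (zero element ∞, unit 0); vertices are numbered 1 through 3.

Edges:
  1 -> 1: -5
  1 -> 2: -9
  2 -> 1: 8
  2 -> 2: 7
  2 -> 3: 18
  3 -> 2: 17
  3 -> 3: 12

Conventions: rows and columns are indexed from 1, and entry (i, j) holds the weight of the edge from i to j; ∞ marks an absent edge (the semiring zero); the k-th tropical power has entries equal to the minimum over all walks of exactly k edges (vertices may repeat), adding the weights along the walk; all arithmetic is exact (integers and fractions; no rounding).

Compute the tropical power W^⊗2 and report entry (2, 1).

W^⊗2:
  [-10, -14, 9]
  [3, -1, 25]
  [25, 24, 24]
Key observation: the optimum is the walk 2->1->1, with weight 8 + (-5) = 3.
Optimal value attained by: walk 2->1->1.
Answer: (W^⊗2)[2][1] = 3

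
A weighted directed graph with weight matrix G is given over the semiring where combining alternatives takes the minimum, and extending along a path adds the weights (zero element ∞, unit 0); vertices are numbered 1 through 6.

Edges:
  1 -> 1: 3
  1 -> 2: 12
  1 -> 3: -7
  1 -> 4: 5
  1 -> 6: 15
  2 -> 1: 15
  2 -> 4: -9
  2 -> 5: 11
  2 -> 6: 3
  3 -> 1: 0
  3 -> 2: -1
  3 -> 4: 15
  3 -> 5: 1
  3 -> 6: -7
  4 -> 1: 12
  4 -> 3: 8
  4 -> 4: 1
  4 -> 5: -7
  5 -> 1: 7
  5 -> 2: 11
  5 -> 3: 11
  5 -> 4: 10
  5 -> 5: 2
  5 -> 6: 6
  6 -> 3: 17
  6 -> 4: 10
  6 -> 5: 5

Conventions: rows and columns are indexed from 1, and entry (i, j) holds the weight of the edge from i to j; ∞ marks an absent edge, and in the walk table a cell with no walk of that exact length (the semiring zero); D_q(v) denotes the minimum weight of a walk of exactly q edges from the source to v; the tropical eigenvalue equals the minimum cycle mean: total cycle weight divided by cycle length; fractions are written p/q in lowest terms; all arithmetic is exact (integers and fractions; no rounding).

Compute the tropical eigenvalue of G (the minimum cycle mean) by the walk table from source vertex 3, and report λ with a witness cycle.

q=0: [∞, ∞, 0, ∞, ∞, ∞]
q=1: [0, -1, ∞, 15, 1, -7]
q=2: [3, 12, -7, -10, -2, 2]
q=3: [-7, -8, -4, -9, -17, -14]
q=4: [-10, -6, -14, -17, -16, -11]
q=5: [-14, -15, -17, -16, -24, -21]
q=6: [-17, -18, -21, -24, -23, -24]
Optimal cycle mean attained by: cycle 1->3->1, total (-7) + 0, length 2.
Answer: λ = -7/2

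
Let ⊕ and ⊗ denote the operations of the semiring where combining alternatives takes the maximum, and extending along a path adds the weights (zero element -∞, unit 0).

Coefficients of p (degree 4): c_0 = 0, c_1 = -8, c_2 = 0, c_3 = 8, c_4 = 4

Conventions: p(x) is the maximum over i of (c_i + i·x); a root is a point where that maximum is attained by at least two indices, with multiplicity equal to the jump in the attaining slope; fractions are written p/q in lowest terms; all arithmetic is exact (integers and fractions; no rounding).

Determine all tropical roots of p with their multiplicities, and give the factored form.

hull edge (i=0, c=0) to (i=3, c=8): slope 8/3, span 3
hull edge (i=3, c=8) to (i=4, c=4): slope -4, span 1
Factored form: p(x) = 4 ⊗ (x ⊕ (-8/3)) ⊗ (x ⊕ (-8/3)) ⊗ (x ⊕ (-8/3)) ⊗ (x ⊕ 4)
Answer: roots = -8/3 (mult 3), 4 (mult 1)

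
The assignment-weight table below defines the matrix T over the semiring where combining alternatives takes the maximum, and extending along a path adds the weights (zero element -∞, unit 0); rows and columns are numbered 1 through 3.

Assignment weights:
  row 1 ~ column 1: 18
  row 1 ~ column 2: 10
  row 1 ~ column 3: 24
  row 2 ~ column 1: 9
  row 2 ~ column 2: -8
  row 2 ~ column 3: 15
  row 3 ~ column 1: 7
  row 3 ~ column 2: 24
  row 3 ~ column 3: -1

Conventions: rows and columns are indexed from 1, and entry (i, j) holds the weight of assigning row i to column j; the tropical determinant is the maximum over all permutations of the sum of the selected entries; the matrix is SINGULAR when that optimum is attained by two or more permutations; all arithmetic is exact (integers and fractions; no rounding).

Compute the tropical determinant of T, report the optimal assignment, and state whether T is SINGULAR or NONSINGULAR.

σ = (1, 2, 3): 18 + (-8) + (-1) = 9
σ = (1, 3, 2): 18 + 15 + 24 = 57
σ = (2, 1, 3): 10 + 9 + (-1) = 18
σ = (2, 3, 1): 10 + 15 + 7 = 32
σ = (3, 1, 2): 24 + 9 + 24 = 57
σ = (3, 2, 1): 24 + (-8) + 7 = 23
Optimal value attained by: σ = (1, 3, 2).
Answer: det⊕(T) = 57; verdict: SINGULAR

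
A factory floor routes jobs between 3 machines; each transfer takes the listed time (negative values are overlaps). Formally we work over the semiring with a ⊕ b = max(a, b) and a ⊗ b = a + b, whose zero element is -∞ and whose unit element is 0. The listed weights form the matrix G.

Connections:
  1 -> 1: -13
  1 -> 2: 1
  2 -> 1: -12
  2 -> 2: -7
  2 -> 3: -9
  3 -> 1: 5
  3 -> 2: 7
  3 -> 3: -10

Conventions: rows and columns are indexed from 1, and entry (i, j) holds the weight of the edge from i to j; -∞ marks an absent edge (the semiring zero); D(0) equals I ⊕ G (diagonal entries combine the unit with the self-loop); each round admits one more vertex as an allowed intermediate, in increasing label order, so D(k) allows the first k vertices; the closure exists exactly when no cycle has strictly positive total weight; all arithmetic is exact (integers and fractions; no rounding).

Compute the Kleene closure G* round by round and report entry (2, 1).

D(0):
  [0, 1, -∞]
  [-12, 0, -9]
  [5, 7, 0]
D(1):
  [0, 1, -∞]
  [-12, 0, -9]
  [5, 7, 0]
D(2):
  [0, 1, -8]
  [-12, 0, -9]
  [5, 7, 0]
D(3):
  [0, 1, -8]
  [-4, 0, -9]
  [5, 7, 0]
Answer: G*[2][1] = -4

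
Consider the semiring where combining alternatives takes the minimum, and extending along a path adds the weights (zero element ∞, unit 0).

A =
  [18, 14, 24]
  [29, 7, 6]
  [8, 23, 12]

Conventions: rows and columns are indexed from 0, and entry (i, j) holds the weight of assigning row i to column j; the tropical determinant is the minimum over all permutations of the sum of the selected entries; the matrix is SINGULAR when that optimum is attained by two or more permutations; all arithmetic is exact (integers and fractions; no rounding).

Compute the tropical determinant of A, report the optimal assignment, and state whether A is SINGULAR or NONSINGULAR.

σ = (0, 1, 2): 18 + 7 + 12 = 37
σ = (0, 2, 1): 18 + 6 + 23 = 47
σ = (1, 0, 2): 14 + 29 + 12 = 55
σ = (1, 2, 0): 14 + 6 + 8 = 28
σ = (2, 0, 1): 24 + 29 + 23 = 76
σ = (2, 1, 0): 24 + 7 + 8 = 39
Optimal value attained by: σ = (1, 2, 0).
Answer: det⊕(A) = 28; verdict: NONSINGULAR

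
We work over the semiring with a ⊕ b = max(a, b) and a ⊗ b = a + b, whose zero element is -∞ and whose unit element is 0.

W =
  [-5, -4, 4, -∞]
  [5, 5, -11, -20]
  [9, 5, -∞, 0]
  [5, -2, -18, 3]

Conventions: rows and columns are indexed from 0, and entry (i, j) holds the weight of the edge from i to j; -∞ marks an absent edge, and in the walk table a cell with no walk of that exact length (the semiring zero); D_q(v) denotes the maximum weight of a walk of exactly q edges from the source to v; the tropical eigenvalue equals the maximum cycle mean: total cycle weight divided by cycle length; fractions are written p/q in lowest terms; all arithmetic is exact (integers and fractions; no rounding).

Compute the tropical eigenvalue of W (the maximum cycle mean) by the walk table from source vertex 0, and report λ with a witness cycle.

q=0: [0, -∞, -∞, -∞]
q=1: [-5, -4, 4, -∞]
q=2: [13, 9, -1, 4]
q=3: [14, 14, 17, 7]
q=4: [26, 22, 18, 17]
Optimal cycle mean attained by: cycle 0->2->0, total 4 + 9, length 2.
Answer: λ = 13/2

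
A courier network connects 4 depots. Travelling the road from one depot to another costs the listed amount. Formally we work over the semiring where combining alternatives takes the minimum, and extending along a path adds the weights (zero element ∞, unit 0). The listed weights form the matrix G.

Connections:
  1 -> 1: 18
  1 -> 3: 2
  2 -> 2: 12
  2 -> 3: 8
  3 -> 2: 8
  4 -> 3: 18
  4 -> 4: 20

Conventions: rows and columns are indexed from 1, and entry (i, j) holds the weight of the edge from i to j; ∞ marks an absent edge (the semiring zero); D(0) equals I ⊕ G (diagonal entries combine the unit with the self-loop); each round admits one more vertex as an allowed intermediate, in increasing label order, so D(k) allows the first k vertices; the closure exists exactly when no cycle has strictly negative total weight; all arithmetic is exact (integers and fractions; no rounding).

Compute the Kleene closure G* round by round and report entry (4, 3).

D(0):
  [0, ∞, 2, ∞]
  [∞, 0, 8, ∞]
  [∞, 8, 0, ∞]
  [∞, ∞, 18, 0]
D(1):
  [0, ∞, 2, ∞]
  [∞, 0, 8, ∞]
  [∞, 8, 0, ∞]
  [∞, ∞, 18, 0]
D(2):
  [0, ∞, 2, ∞]
  [∞, 0, 8, ∞]
  [∞, 8, 0, ∞]
  [∞, ∞, 18, 0]
D(3):
  [0, 10, 2, ∞]
  [∞, 0, 8, ∞]
  [∞, 8, 0, ∞]
  [∞, 26, 18, 0]
D(4):
  [0, 10, 2, ∞]
  [∞, 0, 8, ∞]
  [∞, 8, 0, ∞]
  [∞, 26, 18, 0]
Answer: G*[4][3] = 18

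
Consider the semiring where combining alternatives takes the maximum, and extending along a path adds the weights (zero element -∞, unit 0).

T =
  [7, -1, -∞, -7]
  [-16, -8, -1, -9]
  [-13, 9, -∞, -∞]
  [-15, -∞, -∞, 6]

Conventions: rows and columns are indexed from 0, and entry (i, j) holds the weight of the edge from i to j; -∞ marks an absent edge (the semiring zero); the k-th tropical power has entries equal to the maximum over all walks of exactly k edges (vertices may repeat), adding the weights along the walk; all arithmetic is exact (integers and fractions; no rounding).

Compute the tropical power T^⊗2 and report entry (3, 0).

T^⊗2:
  [14, 6, -2, 0]
  [-9, 8, -9, -3]
  [-6, 1, 8, 0]
  [-8, -16, -∞, 12]
Key observation: the optimum is the walk 3->0->0, with weight (-15) + 7 = -8.
Optimal value attained by: walk 3->0->0.
Answer: (T^⊗2)[3][0] = -8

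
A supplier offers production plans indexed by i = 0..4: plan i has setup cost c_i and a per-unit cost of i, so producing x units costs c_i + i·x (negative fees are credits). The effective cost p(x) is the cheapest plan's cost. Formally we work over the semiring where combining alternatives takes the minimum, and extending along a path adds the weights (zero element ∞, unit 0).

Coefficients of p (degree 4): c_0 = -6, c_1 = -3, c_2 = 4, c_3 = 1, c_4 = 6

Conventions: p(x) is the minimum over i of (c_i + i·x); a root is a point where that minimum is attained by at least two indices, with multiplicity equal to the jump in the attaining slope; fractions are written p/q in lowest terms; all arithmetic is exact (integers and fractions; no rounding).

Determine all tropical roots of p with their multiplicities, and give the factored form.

hull edge (i=0, c=-6) to (i=3, c=1): slope 7/3, span 3
hull edge (i=3, c=1) to (i=4, c=6): slope 5, span 1
Factored form: p(x) = 6 ⊗ (x ⊕ (-5)) ⊗ (x ⊕ (-7/3)) ⊗ (x ⊕ (-7/3)) ⊗ (x ⊕ (-7/3))
Answer: roots = -5 (mult 1), -7/3 (mult 3)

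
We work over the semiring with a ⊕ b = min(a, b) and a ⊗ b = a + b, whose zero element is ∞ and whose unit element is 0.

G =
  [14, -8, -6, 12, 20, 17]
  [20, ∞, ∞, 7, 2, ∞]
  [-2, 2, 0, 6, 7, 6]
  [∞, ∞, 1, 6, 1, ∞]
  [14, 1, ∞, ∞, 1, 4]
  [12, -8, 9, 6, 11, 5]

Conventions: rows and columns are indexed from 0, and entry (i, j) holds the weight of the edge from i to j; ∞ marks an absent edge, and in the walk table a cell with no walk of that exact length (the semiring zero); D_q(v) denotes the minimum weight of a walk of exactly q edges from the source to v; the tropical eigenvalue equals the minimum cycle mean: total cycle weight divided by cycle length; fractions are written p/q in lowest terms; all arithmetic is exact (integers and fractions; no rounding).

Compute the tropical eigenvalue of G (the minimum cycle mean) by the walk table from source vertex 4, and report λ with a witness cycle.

q=0: [∞, ∞, ∞, ∞, 0, ∞]
q=1: [14, 1, ∞, ∞, 1, 4]
q=2: [15, -4, 8, 8, 2, 5]
q=3: [6, -3, 8, 3, -2, 6]
q=4: [6, -2, 0, 4, -1, 2]
q=5: [-2, -6, 0, 5, 0, 3]
q=6: [-2, -10, -8, 1, -4, 4]
Optimal cycle mean attained by: cycle 0->2->0, total (-6) + (-2), length 2.
Answer: λ = -4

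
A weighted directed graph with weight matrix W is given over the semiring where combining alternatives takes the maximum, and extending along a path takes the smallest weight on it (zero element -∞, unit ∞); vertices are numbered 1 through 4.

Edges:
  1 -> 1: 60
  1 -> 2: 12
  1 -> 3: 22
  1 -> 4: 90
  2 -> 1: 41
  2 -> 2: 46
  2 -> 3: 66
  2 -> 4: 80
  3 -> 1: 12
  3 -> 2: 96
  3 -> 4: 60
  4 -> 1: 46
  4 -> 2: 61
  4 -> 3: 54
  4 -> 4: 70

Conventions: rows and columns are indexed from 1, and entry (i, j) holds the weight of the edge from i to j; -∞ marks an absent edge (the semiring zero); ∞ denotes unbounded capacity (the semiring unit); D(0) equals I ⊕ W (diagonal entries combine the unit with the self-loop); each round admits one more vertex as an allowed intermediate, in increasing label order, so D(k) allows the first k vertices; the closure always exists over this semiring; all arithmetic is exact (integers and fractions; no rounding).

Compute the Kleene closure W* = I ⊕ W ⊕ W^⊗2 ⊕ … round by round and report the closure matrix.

D(0):
  [∞, 12, 22, 90]
  [41, ∞, 66, 80]
  [12, 96, ∞, 60]
  [46, 61, 54, ∞]
D(1):
  [∞, 12, 22, 90]
  [41, ∞, 66, 80]
  [12, 96, ∞, 60]
  [46, 61, 54, ∞]
D(2):
  [∞, 12, 22, 90]
  [41, ∞, 66, 80]
  [41, 96, ∞, 80]
  [46, 61, 61, ∞]
D(3):
  [∞, 22, 22, 90]
  [41, ∞, 66, 80]
  [41, 96, ∞, 80]
  [46, 61, 61, ∞]
D(4):
  [∞, 61, 61, 90]
  [46, ∞, 66, 80]
  [46, 96, ∞, 80]
  [46, 61, 61, ∞]
Answer: W* = [[∞, 61, 61, 90], [46, ∞, 66, 80], [46, 96, ∞, 80], [46, 61, 61, ∞]]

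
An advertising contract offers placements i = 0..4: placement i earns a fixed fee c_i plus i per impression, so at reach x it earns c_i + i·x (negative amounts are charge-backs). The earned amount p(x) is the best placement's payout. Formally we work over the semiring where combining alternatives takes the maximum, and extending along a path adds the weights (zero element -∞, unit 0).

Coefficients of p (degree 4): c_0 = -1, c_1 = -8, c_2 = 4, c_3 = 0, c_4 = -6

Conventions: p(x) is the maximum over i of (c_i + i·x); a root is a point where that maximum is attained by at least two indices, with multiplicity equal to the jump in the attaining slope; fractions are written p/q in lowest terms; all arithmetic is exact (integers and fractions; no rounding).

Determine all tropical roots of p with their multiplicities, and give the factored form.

hull edge (i=0, c=-1) to (i=2, c=4): slope 5/2, span 2
hull edge (i=2, c=4) to (i=3, c=0): slope -4, span 1
hull edge (i=3, c=0) to (i=4, c=-6): slope -6, span 1
Factored form: p(x) = -6 ⊗ (x ⊕ (-5/2)) ⊗ (x ⊕ (-5/2)) ⊗ (x ⊕ 4) ⊗ (x ⊕ 6)
Answer: roots = -5/2 (mult 2), 4 (mult 1), 6 (mult 1)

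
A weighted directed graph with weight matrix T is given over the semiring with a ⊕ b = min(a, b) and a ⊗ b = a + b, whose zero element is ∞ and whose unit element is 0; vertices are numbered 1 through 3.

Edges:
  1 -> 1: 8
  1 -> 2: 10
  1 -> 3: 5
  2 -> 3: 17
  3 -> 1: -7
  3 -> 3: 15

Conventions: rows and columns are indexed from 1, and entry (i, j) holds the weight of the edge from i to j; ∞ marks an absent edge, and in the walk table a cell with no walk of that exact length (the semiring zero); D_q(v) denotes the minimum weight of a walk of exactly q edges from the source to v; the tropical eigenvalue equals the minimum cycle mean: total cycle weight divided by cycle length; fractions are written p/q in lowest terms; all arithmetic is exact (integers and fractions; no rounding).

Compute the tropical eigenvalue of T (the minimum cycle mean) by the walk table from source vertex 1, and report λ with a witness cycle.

q=0: [0, ∞, ∞]
q=1: [8, 10, 5]
q=2: [-2, 18, 13]
q=3: [6, 8, 3]
Optimal cycle mean attained by: cycle 1->3->1, total 5 + (-7), length 2.
Answer: λ = -1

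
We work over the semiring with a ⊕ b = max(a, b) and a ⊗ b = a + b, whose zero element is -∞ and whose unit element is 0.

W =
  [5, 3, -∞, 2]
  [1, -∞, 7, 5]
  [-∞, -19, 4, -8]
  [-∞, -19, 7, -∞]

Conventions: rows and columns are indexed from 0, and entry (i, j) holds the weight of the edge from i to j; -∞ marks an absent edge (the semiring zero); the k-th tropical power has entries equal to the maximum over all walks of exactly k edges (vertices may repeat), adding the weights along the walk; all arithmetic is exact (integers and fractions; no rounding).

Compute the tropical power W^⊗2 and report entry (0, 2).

W^⊗2:
  [10, 8, 10, 8]
  [6, 4, 12, 3]
  [-18, -15, 8, -4]
  [-18, -12, 11, -1]
Key observation: the optimum is the walk 0->1->2, with weight 3 + 7 = 10.
Optimal value attained by: walk 0->1->2.
Answer: (W^⊗2)[0][2] = 10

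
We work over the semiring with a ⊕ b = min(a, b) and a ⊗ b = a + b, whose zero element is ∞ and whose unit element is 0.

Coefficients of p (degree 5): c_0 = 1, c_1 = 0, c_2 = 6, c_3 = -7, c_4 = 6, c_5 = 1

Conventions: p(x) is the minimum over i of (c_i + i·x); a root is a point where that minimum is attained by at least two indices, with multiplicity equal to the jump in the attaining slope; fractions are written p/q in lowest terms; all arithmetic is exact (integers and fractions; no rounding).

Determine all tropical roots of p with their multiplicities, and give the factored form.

hull edge (i=0, c=1) to (i=3, c=-7): slope -8/3, span 3
hull edge (i=3, c=-7) to (i=5, c=1): slope 4, span 2
Factored form: p(x) = 1 ⊗ (x ⊕ (-4)) ⊗ (x ⊕ (-4)) ⊗ (x ⊕ 8/3) ⊗ (x ⊕ 8/3) ⊗ (x ⊕ 8/3)
Answer: roots = -4 (mult 2), 8/3 (mult 3)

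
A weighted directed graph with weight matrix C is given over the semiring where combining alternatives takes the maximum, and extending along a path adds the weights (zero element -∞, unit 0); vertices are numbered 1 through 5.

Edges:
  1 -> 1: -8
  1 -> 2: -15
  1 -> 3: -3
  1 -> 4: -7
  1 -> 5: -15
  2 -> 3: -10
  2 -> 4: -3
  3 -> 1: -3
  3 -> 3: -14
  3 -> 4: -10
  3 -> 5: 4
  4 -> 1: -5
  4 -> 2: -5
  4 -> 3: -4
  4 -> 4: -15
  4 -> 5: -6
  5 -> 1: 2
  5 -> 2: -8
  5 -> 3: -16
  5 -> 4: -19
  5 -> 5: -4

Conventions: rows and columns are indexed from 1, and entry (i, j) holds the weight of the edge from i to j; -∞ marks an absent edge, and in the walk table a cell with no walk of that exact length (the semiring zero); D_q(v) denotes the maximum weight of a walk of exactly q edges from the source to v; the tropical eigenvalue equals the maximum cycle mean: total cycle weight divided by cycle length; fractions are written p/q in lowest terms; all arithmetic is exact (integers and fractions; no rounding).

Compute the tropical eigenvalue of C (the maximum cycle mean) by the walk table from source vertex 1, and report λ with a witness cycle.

q=0: [0, -∞, -∞, -∞, -∞]
q=1: [-8, -15, -3, -7, -15]
q=2: [-6, -12, -11, -13, 1]
q=3: [3, -7, -9, -13, -3]
q=4: [-1, -11, 0, -4, -5]
q=5: [-3, -9, -4, -8, 4]
Optimal cycle mean attained by: cycle 1->3->5->1, total (-3) + 4 + 2, length 3.
Answer: λ = 1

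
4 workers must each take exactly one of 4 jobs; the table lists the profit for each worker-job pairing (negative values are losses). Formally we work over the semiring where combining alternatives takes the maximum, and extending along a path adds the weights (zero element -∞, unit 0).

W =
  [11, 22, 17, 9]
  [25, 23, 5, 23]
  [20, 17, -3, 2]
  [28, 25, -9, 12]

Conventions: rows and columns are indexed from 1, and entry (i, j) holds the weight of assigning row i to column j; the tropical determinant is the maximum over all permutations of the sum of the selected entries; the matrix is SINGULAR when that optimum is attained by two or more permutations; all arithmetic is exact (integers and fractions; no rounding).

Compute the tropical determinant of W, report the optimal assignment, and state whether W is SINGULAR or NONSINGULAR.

σ = (1, 2, 3, 4): 11 + 23 + (-3) + 12 = 43
σ = (1, 2, 4, 3): 11 + 23 + 2 + (-9) = 27
σ = (1, 3, 2, 4): 11 + 5 + 17 + 12 = 45
σ = (1, 3, 4, 2): 11 + 5 + 2 + 25 = 43
σ = (1, 4, 2, 3): 11 + 23 + 17 + (-9) = 42
σ = (1, 4, 3, 2): 11 + 23 + (-3) + 25 = 56
σ = (2, 1, 3, 4): 22 + 25 + (-3) + 12 = 56
σ = (2, 1, 4, 3): 22 + 25 + 2 + (-9) = 40
σ = (2, 3, 1, 4): 22 + 5 + 20 + 12 = 59
σ = (2, 3, 4, 1): 22 + 5 + 2 + 28 = 57
σ = (2, 4, 1, 3): 22 + 23 + 20 + (-9) = 56
σ = (2, 4, 3, 1): 22 + 23 + (-3) + 28 = 70
σ = (3, 1, 2, 4): 17 + 25 + 17 + 12 = 71
σ = (3, 1, 4, 2): 17 + 25 + 2 + 25 = 69
σ = (3, 2, 1, 4): 17 + 23 + 20 + 12 = 72
σ = (3, 2, 4, 1): 17 + 23 + 2 + 28 = 70
σ = (3, 4, 1, 2): 17 + 23 + 20 + 25 = 85
σ = (3, 4, 2, 1): 17 + 23 + 17 + 28 = 85
σ = (4, 1, 2, 3): 9 + 25 + 17 + (-9) = 42
σ = (4, 1, 3, 2): 9 + 25 + (-3) + 25 = 56
σ = (4, 2, 1, 3): 9 + 23 + 20 + (-9) = 43
σ = (4, 2, 3, 1): 9 + 23 + (-3) + 28 = 57
σ = (4, 3, 1, 2): 9 + 5 + 20 + 25 = 59
σ = (4, 3, 2, 1): 9 + 5 + 17 + 28 = 59
Optimal value attained by: σ = (3, 4, 1, 2).
Answer: det⊕(W) = 85; verdict: SINGULAR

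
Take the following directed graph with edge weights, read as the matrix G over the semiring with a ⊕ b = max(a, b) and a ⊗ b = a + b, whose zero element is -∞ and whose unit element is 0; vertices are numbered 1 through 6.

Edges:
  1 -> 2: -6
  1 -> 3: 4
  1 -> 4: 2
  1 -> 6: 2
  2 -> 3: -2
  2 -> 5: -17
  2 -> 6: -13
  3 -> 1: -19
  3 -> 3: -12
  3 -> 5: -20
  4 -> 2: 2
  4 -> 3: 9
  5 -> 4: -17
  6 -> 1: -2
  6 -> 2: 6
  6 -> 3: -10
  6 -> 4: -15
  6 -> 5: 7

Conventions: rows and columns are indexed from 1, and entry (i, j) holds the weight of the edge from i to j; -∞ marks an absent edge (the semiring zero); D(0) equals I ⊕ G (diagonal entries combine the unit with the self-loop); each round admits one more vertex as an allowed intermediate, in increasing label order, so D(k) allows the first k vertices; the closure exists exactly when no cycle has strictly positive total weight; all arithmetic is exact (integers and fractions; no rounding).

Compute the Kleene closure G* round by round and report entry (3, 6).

D(0):
  [0, -6, 4, 2, -∞, 2]
  [-∞, 0, -2, -∞, -17, -13]
  [-19, -∞, 0, -∞, -20, -∞]
  [-∞, 2, 9, 0, -∞, -∞]
  [-∞, -∞, -∞, -17, 0, -∞]
  [-2, 6, -10, -15, 7, 0]
D(1):
  [0, -6, 4, 2, -∞, 2]
  [-∞, 0, -2, -∞, -17, -13]
  [-19, -25, 0, -17, -20, -17]
  [-∞, 2, 9, 0, -∞, -∞]
  [-∞, -∞, -∞, -17, 0, -∞]
  [-2, 6, 2, 0, 7, 0]
D(2):
  [0, -6, 4, 2, -23, 2]
  [-∞, 0, -2, -∞, -17, -13]
  [-19, -25, 0, -17, -20, -17]
  [-∞, 2, 9, 0, -15, -11]
  [-∞, -∞, -∞, -17, 0, -∞]
  [-2, 6, 4, 0, 7, 0]
D(3):
  [0, -6, 4, 2, -16, 2]
  [-21, 0, -2, -19, -17, -13]
  [-19, -25, 0, -17, -20, -17]
  [-10, 2, 9, 0, -11, -8]
  [-∞, -∞, -∞, -17, 0, -∞]
  [-2, 6, 4, 0, 7, 0]
D(4):
  [0, 4, 11, 2, -9, 2]
  [-21, 0, -2, -19, -17, -13]
  [-19, -15, 0, -17, -20, -17]
  [-10, 2, 9, 0, -11, -8]
  [-27, -15, -8, -17, 0, -25]
  [-2, 6, 9, 0, 7, 0]
D(5):
  [0, 4, 11, 2, -9, 2]
  [-21, 0, -2, -19, -17, -13]
  [-19, -15, 0, -17, -20, -17]
  [-10, 2, 9, 0, -11, -8]
  [-27, -15, -8, -17, 0, -25]
  [-2, 6, 9, 0, 7, 0]
D(6):
  [0, 8, 11, 2, 9, 2]
  [-15, 0, -2, -13, -6, -13]
  [-19, -11, 0, -17, -10, -17]
  [-10, 2, 9, 0, -1, -8]
  [-27, -15, -8, -17, 0, -25]
  [-2, 6, 9, 0, 7, 0]
Answer: G*[3][6] = -17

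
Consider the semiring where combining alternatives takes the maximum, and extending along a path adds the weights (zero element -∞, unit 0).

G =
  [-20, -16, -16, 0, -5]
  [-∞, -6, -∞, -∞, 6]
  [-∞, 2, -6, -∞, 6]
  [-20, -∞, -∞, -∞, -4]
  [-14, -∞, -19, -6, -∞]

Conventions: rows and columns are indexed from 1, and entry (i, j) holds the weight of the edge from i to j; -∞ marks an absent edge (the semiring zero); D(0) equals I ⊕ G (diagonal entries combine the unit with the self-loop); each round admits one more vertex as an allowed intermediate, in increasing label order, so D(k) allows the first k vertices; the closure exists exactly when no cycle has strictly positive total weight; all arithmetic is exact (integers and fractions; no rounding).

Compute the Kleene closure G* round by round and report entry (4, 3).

D(0):
  [0, -16, -16, 0, -5]
  [-∞, 0, -∞, -∞, 6]
  [-∞, 2, 0, -∞, 6]
  [-20, -∞, -∞, 0, -4]
  [-14, -∞, -19, -6, 0]
D(1):
  [0, -16, -16, 0, -5]
  [-∞, 0, -∞, -∞, 6]
  [-∞, 2, 0, -∞, 6]
  [-20, -36, -36, 0, -4]
  [-14, -30, -19, -6, 0]
D(2):
  [0, -16, -16, 0, -5]
  [-∞, 0, -∞, -∞, 6]
  [-∞, 2, 0, -∞, 8]
  [-20, -36, -36, 0, -4]
  [-14, -30, -19, -6, 0]
D(3):
  [0, -14, -16, 0, -5]
  [-∞, 0, -∞, -∞, 6]
  [-∞, 2, 0, -∞, 8]
  [-20, -34, -36, 0, -4]
  [-14, -17, -19, -6, 0]
D(4):
  [0, -14, -16, 0, -4]
  [-∞, 0, -∞, -∞, 6]
  [-∞, 2, 0, -∞, 8]
  [-20, -34, -36, 0, -4]
  [-14, -17, -19, -6, 0]
D(5):
  [0, -14, -16, 0, -4]
  [-8, 0, -13, 0, 6]
  [-6, 2, 0, 2, 8]
  [-18, -21, -23, 0, -4]
  [-14, -17, -19, -6, 0]
Answer: G*[4][3] = -23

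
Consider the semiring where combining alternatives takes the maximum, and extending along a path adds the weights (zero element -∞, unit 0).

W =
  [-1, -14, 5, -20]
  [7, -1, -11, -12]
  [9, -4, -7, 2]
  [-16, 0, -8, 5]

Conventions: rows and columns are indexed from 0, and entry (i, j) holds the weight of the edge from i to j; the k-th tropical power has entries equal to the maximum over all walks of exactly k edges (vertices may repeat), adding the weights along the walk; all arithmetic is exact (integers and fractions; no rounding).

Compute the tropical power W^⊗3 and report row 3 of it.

W^⊗2:
  [14, 1, 4, 7]
  [6, -2, 12, -7]
  [8, 2, 14, 7]
  [7, 5, -3, 10]
W^⊗3:
  [13, 7, 19, 12]
  [21, 8, 11, 14]
  [23, 10, 13, 16]
  [12, 10, 12, 15]
Answer: row 3 of W^⊗3 = [12, 10, 12, 15]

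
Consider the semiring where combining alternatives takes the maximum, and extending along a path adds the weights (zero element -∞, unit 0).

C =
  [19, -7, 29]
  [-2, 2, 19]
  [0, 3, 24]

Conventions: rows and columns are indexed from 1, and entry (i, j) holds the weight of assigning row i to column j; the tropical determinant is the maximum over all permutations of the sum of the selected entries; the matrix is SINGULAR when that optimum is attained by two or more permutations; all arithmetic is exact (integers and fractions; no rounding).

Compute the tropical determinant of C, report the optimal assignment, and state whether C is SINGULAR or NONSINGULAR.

σ = (1, 2, 3): 19 + 2 + 24 = 45
σ = (1, 3, 2): 19 + 19 + 3 = 41
σ = (2, 1, 3): (-7) + (-2) + 24 = 15
σ = (2, 3, 1): (-7) + 19 + 0 = 12
σ = (3, 1, 2): 29 + (-2) + 3 = 30
σ = (3, 2, 1): 29 + 2 + 0 = 31
Optimal value attained by: σ = (1, 2, 3).
Answer: det⊕(C) = 45; verdict: NONSINGULAR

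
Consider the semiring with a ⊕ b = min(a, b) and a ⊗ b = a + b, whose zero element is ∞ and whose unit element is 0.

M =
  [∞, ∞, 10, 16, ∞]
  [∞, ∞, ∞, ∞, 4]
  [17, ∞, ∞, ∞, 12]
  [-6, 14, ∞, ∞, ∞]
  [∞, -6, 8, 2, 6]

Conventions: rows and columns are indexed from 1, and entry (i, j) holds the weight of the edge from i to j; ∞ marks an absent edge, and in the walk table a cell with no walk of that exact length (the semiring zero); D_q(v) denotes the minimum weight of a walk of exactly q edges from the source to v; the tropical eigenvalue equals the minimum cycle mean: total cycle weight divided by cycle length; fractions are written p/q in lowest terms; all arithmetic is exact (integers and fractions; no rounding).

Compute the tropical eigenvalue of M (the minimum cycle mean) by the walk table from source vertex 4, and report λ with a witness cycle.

q=0: [∞, ∞, ∞, 0, ∞]
q=1: [-6, 14, ∞, ∞, ∞]
q=2: [∞, ∞, 4, 10, 18]
q=3: [4, 12, 26, 20, 16]
q=4: [14, 10, 14, 18, 16]
q=5: [12, 10, 24, 18, 14]
Optimal cycle mean attained by: cycle 2->5->2, total 4 + (-6), length 2.
Answer: λ = -1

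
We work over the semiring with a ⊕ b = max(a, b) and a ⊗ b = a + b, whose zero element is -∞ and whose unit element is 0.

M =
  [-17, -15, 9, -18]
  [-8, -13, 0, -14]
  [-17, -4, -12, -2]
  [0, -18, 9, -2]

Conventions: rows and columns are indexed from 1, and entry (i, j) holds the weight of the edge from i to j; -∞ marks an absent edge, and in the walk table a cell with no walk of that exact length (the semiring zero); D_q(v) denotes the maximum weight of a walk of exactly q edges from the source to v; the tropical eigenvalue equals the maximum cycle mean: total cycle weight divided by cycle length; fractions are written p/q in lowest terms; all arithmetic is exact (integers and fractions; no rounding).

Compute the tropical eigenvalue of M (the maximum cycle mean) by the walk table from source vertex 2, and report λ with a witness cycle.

q=0: [-∞, 0, -∞, -∞]
q=1: [-8, -13, 0, -14]
q=2: [-14, -4, 1, -2]
q=3: [-2, -3, 7, -1]
q=4: [-1, 3, 8, 5]
Optimal cycle mean attained by: cycle 3->4->3, total (-2) + 9, length 2.
Answer: λ = 7/2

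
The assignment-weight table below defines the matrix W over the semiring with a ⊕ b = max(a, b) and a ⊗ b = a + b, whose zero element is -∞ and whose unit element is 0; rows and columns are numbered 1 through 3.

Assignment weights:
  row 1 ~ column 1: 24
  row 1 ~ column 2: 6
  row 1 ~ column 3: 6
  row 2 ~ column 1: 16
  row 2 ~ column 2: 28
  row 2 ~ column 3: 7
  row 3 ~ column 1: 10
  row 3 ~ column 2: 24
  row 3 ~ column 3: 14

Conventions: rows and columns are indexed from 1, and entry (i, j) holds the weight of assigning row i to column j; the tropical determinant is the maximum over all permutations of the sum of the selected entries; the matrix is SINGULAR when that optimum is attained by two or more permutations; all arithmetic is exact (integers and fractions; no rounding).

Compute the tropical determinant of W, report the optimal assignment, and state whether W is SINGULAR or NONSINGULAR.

σ = (1, 2, 3): 24 + 28 + 14 = 66
σ = (1, 3, 2): 24 + 7 + 24 = 55
σ = (2, 1, 3): 6 + 16 + 14 = 36
σ = (2, 3, 1): 6 + 7 + 10 = 23
σ = (3, 1, 2): 6 + 16 + 24 = 46
σ = (3, 2, 1): 6 + 28 + 10 = 44
Optimal value attained by: σ = (1, 2, 3).
Answer: det⊕(W) = 66; verdict: NONSINGULAR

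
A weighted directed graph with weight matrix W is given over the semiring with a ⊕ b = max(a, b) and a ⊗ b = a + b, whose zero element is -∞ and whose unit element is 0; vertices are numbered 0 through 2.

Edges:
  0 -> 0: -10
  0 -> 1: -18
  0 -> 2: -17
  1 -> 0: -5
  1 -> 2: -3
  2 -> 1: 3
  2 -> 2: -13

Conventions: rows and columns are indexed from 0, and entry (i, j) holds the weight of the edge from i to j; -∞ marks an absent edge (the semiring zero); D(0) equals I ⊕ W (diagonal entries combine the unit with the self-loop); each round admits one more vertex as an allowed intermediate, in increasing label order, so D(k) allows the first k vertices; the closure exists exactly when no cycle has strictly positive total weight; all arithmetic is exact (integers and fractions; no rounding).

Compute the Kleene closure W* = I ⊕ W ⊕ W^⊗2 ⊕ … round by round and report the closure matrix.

D(0):
  [0, -18, -17]
  [-5, 0, -3]
  [-∞, 3, 0]
D(1):
  [0, -18, -17]
  [-5, 0, -3]
  [-∞, 3, 0]
D(2):
  [0, -18, -17]
  [-5, 0, -3]
  [-2, 3, 0]
D(3):
  [0, -14, -17]
  [-5, 0, -3]
  [-2, 3, 0]
Answer: W* = [[0, -14, -17], [-5, 0, -3], [-2, 3, 0]]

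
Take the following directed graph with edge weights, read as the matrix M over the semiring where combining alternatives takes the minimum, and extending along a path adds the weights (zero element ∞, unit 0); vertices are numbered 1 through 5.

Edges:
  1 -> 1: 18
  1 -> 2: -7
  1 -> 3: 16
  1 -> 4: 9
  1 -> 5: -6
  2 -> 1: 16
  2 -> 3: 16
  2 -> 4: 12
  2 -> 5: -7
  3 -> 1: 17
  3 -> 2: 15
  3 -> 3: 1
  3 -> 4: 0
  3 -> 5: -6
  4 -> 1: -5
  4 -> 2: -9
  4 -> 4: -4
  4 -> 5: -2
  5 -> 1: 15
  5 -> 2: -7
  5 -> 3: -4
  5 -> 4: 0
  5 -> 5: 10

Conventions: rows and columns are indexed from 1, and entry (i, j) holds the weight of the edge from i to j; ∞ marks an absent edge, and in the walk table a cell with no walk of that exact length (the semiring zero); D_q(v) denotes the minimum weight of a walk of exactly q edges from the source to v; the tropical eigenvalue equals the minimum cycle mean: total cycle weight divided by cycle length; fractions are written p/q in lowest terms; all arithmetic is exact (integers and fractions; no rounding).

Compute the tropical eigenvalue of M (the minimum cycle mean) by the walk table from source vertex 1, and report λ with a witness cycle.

q=0: [0, ∞, ∞, ∞, ∞]
q=1: [18, -7, 16, 9, -6]
q=2: [4, -13, -10, -6, -14]
q=3: [-11, -21, -18, -14, -20]
q=4: [-19, -27, -24, -20, -28]
q=5: [-25, -35, -32, -28, -34]
Optimal cycle mean attained by: cycle 2->5->2, total (-7) + (-7), length 2.
Answer: λ = -7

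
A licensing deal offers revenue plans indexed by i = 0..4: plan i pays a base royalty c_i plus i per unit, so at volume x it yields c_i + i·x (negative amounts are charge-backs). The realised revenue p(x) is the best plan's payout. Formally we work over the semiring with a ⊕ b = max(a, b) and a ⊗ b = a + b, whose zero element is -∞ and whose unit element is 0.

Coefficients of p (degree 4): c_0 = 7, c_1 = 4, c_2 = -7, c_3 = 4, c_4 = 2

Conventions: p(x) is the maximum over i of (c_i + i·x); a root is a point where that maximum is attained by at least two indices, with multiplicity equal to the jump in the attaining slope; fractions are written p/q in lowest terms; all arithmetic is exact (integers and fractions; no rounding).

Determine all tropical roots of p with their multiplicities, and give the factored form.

hull edge (i=0, c=7) to (i=3, c=4): slope -1, span 3
hull edge (i=3, c=4) to (i=4, c=2): slope -2, span 1
Factored form: p(x) = 2 ⊗ (x ⊕ 1) ⊗ (x ⊕ 1) ⊗ (x ⊕ 1) ⊗ (x ⊕ 2)
Answer: roots = 1 (mult 3), 2 (mult 1)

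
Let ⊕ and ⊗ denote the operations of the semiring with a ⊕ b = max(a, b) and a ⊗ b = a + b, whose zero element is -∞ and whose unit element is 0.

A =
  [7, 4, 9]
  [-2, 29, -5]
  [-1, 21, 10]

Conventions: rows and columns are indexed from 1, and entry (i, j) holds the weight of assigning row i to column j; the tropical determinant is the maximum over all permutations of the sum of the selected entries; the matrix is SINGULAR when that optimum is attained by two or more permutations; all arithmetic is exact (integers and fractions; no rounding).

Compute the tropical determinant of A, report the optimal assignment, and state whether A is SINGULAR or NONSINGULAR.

σ = (1, 2, 3): 7 + 29 + 10 = 46
σ = (1, 3, 2): 7 + (-5) + 21 = 23
σ = (2, 1, 3): 4 + (-2) + 10 = 12
σ = (2, 3, 1): 4 + (-5) + (-1) = -2
σ = (3, 1, 2): 9 + (-2) + 21 = 28
σ = (3, 2, 1): 9 + 29 + (-1) = 37
Optimal value attained by: σ = (1, 2, 3).
Answer: det⊕(A) = 46; verdict: NONSINGULAR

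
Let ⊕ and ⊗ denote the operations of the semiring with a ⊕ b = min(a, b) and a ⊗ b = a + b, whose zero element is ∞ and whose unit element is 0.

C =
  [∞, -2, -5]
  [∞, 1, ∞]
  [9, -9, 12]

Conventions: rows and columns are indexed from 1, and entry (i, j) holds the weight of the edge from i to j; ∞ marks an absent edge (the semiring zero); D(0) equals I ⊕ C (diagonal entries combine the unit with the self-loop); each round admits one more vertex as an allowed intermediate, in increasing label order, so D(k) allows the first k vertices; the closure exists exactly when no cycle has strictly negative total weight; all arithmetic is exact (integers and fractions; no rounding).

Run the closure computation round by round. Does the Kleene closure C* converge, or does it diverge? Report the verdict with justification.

D(0):
  [0, -2, -5]
  [∞, 0, ∞]
  [9, -9, 0]
D(1):
  [0, -2, -5]
  [∞, 0, ∞]
  [9, -9, 0]
D(2):
  [0, -2, -5]
  [∞, 0, ∞]
  [9, -9, 0]
D(3):
  [0, -14, -5]
  [∞, 0, ∞]
  [9, -9, 0]
Key observation: every diagonal entry stays at the unit through all rounds, so no improving cycle exists.
Answer: CONVERGES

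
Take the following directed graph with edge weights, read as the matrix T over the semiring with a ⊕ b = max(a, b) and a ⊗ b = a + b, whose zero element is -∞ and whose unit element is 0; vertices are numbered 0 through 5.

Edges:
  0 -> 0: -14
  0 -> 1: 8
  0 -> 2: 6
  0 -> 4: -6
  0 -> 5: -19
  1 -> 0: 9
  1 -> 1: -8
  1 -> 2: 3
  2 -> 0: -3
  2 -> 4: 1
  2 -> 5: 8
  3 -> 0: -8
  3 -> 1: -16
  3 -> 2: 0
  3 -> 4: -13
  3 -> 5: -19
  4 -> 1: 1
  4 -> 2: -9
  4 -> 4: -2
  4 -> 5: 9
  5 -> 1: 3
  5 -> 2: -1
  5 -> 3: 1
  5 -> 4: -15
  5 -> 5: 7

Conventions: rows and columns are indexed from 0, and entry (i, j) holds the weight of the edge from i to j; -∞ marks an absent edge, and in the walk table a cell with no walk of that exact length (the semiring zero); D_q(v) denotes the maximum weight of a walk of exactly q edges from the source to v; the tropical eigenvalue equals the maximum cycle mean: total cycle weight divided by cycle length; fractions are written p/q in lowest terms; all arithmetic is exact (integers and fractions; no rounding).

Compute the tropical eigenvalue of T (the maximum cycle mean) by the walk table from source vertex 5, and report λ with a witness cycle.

q=0: [-∞, -∞, -∞, -∞, -∞, 0]
q=1: [-∞, 3, -1, 1, -15, 7]
q=2: [12, 10, 6, 8, 0, 14]
q=3: [19, 20, 18, 15, 7, 21]
q=4: [29, 27, 25, 22, 19, 28]
q=5: [36, 37, 35, 29, 26, 35]
q=6: [46, 44, 42, 36, 36, 43]
Optimal cycle mean attained by: cycle 0->1->0, total 8 + 9, length 2.
Answer: λ = 17/2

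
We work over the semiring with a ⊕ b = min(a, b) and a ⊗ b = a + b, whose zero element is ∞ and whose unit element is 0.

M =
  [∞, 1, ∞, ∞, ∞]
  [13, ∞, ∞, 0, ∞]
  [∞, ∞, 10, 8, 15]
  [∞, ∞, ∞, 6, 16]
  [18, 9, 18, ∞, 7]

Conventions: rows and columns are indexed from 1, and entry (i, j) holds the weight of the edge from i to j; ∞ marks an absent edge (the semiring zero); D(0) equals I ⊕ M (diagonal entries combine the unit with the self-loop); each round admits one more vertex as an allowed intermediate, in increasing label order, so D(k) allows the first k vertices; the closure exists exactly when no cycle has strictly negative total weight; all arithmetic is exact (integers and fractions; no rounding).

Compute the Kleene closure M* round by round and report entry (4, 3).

D(0):
  [0, 1, ∞, ∞, ∞]
  [13, 0, ∞, 0, ∞]
  [∞, ∞, 0, 8, 15]
  [∞, ∞, ∞, 0, 16]
  [18, 9, 18, ∞, 0]
D(1):
  [0, 1, ∞, ∞, ∞]
  [13, 0, ∞, 0, ∞]
  [∞, ∞, 0, 8, 15]
  [∞, ∞, ∞, 0, 16]
  [18, 9, 18, ∞, 0]
D(2):
  [0, 1, ∞, 1, ∞]
  [13, 0, ∞, 0, ∞]
  [∞, ∞, 0, 8, 15]
  [∞, ∞, ∞, 0, 16]
  [18, 9, 18, 9, 0]
D(3):
  [0, 1, ∞, 1, ∞]
  [13, 0, ∞, 0, ∞]
  [∞, ∞, 0, 8, 15]
  [∞, ∞, ∞, 0, 16]
  [18, 9, 18, 9, 0]
D(4):
  [0, 1, ∞, 1, 17]
  [13, 0, ∞, 0, 16]
  [∞, ∞, 0, 8, 15]
  [∞, ∞, ∞, 0, 16]
  [18, 9, 18, 9, 0]
D(5):
  [0, 1, 35, 1, 17]
  [13, 0, 34, 0, 16]
  [33, 24, 0, 8, 15]
  [34, 25, 34, 0, 16]
  [18, 9, 18, 9, 0]
Answer: M*[4][3] = 34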